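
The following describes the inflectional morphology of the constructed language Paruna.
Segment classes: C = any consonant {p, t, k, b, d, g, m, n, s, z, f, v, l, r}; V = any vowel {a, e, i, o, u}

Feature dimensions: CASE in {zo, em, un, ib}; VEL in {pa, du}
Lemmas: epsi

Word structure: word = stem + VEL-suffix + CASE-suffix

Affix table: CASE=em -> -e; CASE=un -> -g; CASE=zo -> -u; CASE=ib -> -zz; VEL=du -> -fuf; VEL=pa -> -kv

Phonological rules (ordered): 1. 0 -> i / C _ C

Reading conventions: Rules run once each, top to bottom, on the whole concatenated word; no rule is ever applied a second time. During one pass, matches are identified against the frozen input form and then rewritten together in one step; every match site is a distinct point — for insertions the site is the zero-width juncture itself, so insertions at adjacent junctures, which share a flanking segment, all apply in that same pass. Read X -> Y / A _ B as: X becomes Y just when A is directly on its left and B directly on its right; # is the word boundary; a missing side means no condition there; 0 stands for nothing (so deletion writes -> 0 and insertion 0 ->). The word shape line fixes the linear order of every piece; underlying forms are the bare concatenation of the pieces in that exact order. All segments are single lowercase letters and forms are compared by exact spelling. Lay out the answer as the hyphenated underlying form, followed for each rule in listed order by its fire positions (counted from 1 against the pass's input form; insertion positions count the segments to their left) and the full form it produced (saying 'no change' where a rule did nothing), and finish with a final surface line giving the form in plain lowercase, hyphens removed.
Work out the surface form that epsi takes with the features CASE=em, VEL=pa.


underlying: epsi-kv-e
1. 0 -> i / C _ C: inserts after position(s) 2, 5: episikive
surface: episikive


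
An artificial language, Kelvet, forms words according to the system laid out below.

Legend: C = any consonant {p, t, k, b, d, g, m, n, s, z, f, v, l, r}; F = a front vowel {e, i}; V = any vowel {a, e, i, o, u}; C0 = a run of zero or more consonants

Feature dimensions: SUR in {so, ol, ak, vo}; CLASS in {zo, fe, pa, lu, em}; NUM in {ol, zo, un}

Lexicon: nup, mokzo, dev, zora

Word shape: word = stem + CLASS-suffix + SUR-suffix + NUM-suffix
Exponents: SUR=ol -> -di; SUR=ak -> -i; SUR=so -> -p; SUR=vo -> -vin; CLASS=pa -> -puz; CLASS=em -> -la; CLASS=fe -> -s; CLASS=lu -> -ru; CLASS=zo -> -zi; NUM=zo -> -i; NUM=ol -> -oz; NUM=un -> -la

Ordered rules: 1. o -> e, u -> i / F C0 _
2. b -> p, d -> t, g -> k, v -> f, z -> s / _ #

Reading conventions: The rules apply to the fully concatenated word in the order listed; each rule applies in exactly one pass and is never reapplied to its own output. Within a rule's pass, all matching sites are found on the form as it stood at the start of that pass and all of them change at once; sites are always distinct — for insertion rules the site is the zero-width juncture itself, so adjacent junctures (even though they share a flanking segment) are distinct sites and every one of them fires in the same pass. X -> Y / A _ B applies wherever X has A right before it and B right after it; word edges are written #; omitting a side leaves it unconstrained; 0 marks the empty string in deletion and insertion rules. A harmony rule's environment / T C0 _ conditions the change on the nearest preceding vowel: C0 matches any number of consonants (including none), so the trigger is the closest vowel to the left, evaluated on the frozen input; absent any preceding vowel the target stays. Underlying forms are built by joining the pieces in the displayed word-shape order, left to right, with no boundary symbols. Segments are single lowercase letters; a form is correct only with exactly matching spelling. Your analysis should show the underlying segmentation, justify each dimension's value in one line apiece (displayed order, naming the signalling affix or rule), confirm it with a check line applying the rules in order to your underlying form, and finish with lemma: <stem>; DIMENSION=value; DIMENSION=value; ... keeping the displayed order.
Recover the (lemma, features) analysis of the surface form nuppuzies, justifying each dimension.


underlying: nup-puz-i-oz
SUR=ak - signalled by the affix -i
CLASS=pa - signalled by the affix -puz
NUM=ol - signalled by the affix -oz
check: nuppuzioz -> nuppuziez -> nuppuzies
lemma: nup; SUR=ak; CLASS=pa; NUM=ol


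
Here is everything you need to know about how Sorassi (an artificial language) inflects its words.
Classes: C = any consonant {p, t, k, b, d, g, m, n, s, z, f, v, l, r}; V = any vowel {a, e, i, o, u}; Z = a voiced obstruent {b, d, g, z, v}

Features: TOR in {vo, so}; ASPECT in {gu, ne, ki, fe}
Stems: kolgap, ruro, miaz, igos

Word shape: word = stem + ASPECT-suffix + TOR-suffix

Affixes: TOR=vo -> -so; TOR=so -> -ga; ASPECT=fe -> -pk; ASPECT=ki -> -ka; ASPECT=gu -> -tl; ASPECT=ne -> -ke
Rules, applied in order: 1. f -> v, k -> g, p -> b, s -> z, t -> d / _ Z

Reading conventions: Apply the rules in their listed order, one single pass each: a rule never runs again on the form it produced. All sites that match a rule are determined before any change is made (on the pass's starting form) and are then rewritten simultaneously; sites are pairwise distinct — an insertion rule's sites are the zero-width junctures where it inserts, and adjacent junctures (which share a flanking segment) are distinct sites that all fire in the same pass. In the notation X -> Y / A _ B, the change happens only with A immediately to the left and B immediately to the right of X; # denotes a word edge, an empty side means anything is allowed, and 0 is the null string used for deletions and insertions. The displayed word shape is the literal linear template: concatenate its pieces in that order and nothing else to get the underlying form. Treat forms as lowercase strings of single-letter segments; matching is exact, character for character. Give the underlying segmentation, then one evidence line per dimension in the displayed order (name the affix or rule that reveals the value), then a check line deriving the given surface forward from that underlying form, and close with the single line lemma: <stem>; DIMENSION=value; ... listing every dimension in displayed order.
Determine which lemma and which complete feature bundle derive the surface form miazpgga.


underlying: miaz-pk-ga
TOR=so - signalled by the affix -ga
ASPECT=fe - signalled by the affix -pk
check: miazpkga -> miazpgga
lemma: miaz; TOR=so; ASPECT=fe


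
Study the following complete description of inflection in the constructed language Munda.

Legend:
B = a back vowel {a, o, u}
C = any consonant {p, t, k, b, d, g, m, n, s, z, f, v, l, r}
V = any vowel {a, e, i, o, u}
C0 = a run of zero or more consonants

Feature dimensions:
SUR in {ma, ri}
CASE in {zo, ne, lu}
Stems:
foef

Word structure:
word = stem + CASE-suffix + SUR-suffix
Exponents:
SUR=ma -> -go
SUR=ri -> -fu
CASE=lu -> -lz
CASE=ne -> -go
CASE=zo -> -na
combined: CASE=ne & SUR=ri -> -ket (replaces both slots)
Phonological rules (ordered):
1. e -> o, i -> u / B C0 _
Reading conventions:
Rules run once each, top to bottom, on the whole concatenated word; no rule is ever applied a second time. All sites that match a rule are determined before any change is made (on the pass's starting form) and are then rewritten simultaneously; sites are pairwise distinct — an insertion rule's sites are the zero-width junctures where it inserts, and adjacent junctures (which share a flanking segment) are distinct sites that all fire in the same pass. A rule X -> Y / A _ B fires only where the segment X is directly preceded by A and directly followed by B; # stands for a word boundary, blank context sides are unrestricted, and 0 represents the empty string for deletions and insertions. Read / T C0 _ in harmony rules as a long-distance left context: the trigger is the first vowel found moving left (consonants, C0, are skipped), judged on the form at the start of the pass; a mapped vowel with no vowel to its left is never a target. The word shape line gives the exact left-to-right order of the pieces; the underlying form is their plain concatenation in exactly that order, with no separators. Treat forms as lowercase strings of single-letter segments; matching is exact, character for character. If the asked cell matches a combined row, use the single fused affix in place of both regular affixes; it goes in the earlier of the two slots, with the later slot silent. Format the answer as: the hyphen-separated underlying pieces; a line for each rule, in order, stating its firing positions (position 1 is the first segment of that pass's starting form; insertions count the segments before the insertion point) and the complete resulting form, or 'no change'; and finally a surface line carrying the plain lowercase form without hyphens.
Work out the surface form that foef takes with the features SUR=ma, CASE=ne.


underlying: foef-go-go
1. e -> o, i -> u / B C0 _: fires at position(s) 3: foofgogo
surface: foofgogo


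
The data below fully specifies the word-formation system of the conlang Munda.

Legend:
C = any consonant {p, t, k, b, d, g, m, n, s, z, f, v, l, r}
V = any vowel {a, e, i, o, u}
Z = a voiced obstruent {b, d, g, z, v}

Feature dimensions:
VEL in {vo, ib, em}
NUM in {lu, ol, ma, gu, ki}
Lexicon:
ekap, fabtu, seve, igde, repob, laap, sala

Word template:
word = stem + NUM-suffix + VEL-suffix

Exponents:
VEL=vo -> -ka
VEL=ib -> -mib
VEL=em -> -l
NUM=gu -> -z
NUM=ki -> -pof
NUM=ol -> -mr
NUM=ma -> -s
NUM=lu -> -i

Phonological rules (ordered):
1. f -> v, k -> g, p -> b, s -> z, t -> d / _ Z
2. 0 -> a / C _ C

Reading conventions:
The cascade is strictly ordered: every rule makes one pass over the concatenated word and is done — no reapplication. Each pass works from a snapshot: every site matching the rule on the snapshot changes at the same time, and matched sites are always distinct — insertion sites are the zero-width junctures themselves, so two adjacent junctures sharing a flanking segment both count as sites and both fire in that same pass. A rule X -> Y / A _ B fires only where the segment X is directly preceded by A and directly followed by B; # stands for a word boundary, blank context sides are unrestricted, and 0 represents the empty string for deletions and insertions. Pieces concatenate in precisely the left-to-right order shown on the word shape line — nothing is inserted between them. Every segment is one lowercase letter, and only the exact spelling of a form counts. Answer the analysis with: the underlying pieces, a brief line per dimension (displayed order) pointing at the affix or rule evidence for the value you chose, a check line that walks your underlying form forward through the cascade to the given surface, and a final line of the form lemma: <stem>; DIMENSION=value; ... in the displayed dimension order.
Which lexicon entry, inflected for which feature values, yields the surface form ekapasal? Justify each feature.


underlying: ekap-s-l
VEL=em - signalled by the affix -l
NUM=ma - signalled by the affix -s
check: ekapsl -> ekapsl -> ekapasal
lemma: ekap; VEL=em; NUM=ma


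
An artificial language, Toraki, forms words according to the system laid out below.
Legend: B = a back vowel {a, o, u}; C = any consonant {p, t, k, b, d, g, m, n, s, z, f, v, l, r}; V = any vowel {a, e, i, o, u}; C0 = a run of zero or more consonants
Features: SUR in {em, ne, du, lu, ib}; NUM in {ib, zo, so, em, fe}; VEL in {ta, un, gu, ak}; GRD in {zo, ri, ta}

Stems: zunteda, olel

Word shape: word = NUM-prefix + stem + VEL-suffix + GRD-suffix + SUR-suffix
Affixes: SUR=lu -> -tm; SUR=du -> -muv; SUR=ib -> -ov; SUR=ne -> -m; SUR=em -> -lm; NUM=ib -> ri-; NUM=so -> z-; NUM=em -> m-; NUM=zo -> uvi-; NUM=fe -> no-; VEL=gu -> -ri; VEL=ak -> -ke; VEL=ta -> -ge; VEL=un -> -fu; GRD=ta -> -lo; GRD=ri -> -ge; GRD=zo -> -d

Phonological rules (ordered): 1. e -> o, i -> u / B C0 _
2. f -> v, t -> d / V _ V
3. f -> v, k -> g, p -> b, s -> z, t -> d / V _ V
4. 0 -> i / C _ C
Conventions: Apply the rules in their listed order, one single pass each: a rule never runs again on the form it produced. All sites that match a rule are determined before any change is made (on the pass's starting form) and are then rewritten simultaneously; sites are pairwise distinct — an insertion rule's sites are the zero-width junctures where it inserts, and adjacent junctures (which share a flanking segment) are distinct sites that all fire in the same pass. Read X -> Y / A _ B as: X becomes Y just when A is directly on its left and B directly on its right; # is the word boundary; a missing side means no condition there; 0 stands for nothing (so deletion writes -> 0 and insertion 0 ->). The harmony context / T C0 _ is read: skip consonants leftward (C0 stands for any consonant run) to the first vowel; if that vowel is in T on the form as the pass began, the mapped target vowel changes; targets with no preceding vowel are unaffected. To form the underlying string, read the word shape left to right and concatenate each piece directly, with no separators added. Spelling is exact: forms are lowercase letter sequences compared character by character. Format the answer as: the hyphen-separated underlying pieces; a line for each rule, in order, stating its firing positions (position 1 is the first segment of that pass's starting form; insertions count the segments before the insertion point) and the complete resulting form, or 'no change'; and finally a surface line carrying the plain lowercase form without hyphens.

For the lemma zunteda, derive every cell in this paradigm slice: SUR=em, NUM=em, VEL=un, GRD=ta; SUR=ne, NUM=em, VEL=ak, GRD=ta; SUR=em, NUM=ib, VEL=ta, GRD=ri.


cell SUR=em, NUM=em, VEL=un, GRD=ta:
underlying: m-zunteda-fu-lo-lm
1. e -> o, i -> u / B C0 _: fires at position(s) 6: mzuntodafulolm
2. f -> v, t -> d / V _ V: fires at position(s) 9: mzuntodavulolm
3. f -> v, k -> g, p -> b, s -> z, t -> d / V _ V: no change
4. 0 -> i / C _ C: inserts after position(s) 1, 4, 13: mizunitodavulolim
surface: mizunitodavulolim

cell SUR=ne, NUM=em, VEL=ak, GRD=ta:
underlying: m-zunteda-ke-lo-m
1. e -> o, i -> u / B C0 _: fires at position(s) 6, 10: mzuntodakolom
2. f -> v, t -> d / V _ V: no change
3. f -> v, k -> g, p -> b, s -> z, t -> d / V _ V: fires at position(s) 9: mzuntodagolom
4. 0 -> i / C _ C: inserts after position(s) 1, 4: mizunitodagolom
surface: mizunitodagolom

cell SUR=em, NUM=ib, VEL=ta, GRD=ri:
underlying: ri-zunteda-ge-ge-lm
1. e -> o, i -> u / B C0 _: fires at position(s) 7, 11: rizuntodagogelm
2. f -> v, t -> d / V _ V: no change
3. f -> v, k -> g, p -> b, s -> z, t -> d / V _ V: no change
4. 0 -> i / C _ C: inserts after position(s) 5, 14: rizunitodagogelim
surface: rizunitodagogelim


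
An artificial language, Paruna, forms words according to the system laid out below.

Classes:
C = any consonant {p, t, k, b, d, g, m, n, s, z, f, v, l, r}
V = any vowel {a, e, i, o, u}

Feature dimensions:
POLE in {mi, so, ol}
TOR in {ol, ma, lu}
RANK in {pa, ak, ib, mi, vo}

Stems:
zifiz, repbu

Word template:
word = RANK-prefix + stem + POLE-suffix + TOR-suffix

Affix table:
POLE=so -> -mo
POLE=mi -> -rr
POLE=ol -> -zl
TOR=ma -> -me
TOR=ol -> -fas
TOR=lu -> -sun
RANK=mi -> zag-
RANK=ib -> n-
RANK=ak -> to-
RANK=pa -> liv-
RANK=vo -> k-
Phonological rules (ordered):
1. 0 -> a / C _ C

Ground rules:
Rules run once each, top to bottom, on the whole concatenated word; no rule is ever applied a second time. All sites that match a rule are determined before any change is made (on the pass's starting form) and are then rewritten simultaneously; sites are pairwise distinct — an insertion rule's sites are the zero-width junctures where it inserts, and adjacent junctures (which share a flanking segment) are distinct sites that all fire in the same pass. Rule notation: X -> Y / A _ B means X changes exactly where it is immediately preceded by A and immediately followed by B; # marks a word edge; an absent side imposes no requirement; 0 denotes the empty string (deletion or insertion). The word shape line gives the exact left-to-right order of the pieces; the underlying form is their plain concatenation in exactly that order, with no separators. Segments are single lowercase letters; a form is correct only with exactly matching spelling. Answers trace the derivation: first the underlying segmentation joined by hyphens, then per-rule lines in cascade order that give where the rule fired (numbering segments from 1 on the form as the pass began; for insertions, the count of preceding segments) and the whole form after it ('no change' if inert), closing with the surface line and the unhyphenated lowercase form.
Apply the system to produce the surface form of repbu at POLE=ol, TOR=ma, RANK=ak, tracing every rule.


underlying: to-repbu-zl-me
1. 0 -> a / C _ C: inserts after position(s) 5, 8, 9: torepabuzalame
surface: torepabuzalame


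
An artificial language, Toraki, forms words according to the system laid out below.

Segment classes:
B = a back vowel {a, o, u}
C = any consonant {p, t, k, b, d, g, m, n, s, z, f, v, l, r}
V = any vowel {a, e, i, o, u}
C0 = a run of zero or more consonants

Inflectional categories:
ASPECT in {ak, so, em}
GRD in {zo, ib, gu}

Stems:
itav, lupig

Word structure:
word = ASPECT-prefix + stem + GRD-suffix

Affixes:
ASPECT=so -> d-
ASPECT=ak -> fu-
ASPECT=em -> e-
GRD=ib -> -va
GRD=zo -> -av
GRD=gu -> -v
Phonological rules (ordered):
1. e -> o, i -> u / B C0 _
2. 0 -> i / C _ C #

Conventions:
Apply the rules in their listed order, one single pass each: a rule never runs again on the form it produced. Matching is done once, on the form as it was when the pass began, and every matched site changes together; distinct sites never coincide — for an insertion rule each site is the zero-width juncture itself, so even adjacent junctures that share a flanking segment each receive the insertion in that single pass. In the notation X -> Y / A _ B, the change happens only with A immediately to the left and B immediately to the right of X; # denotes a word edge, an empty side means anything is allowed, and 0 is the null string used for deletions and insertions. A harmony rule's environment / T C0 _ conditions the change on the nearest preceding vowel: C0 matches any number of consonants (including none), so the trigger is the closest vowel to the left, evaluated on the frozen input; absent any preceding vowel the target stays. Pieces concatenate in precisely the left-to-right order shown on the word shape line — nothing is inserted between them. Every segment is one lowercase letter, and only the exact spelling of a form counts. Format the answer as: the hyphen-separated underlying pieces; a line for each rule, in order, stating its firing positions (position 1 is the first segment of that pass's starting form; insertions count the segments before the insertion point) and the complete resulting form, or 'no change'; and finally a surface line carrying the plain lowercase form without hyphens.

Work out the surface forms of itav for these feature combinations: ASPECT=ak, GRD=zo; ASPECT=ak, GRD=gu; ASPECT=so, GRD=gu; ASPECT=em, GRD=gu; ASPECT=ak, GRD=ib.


cell ASPECT=ak, GRD=zo:
underlying: fu-itav-av
1. e -> o, i -> u / B C0 _: fires at position(s) 3: fuutavav
2. 0 -> i / C _ C #: no change
surface: fuutavav

cell ASPECT=ak, GRD=gu:
underlying: fu-itav-v
1. e -> o, i -> u / B C0 _: fires at position(s) 3: fuutavv
2. 0 -> i / C _ C #: inserts after position(s) 6: fuutaviv
surface: fuutaviv

cell ASPECT=so, GRD=gu:
underlying: d-itav-v
1. e -> o, i -> u / B C0 _: no change
2. 0 -> i / C _ C #: inserts after position(s) 5: ditaviv
surface: ditaviv

cell ASPECT=em, GRD=gu:
underlying: e-itav-v
1. e -> o, i -> u / B C0 _: no change
2. 0 -> i / C _ C #: inserts after position(s) 5: eitaviv
surface: eitaviv

cell ASPECT=ak, GRD=ib:
underlying: fu-itav-va
1. e -> o, i -> u / B C0 _: fires at position(s) 3: fuutavva
2. 0 -> i / C _ C #: no change
surface: fuutavva


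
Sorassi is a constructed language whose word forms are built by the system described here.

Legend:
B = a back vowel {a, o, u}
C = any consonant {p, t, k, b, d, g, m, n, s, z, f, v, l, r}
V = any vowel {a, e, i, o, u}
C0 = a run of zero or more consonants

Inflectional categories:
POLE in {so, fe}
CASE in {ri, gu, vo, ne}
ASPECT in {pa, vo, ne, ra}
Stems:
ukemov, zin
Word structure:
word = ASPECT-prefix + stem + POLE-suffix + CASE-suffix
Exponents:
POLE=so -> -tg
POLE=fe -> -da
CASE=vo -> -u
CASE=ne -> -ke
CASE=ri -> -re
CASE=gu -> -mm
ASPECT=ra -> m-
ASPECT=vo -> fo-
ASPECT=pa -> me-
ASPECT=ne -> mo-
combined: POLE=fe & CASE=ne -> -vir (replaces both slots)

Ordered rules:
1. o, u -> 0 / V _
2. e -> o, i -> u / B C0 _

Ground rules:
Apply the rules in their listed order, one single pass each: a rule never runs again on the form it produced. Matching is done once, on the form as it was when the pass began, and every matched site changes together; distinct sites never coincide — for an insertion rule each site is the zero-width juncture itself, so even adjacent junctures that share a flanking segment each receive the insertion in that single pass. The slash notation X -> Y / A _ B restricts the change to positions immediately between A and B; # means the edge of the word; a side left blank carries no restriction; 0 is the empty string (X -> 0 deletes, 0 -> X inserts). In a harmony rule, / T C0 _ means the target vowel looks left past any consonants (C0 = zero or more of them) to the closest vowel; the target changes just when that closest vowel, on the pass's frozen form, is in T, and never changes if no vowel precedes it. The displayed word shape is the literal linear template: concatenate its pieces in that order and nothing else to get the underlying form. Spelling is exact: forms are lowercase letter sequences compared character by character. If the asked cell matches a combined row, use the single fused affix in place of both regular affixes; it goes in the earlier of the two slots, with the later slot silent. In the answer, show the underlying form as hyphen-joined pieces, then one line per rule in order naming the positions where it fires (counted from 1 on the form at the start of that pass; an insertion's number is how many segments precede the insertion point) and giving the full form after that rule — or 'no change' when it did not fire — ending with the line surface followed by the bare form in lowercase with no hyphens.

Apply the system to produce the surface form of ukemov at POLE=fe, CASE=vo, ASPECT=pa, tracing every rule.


underlying: me-ukemov-da-u
1. o, u -> 0 / V _: fires at position(s) 3, 11: mekemovda
2. e -> o, i -> u / B C0 _: no change
surface: mekemovda


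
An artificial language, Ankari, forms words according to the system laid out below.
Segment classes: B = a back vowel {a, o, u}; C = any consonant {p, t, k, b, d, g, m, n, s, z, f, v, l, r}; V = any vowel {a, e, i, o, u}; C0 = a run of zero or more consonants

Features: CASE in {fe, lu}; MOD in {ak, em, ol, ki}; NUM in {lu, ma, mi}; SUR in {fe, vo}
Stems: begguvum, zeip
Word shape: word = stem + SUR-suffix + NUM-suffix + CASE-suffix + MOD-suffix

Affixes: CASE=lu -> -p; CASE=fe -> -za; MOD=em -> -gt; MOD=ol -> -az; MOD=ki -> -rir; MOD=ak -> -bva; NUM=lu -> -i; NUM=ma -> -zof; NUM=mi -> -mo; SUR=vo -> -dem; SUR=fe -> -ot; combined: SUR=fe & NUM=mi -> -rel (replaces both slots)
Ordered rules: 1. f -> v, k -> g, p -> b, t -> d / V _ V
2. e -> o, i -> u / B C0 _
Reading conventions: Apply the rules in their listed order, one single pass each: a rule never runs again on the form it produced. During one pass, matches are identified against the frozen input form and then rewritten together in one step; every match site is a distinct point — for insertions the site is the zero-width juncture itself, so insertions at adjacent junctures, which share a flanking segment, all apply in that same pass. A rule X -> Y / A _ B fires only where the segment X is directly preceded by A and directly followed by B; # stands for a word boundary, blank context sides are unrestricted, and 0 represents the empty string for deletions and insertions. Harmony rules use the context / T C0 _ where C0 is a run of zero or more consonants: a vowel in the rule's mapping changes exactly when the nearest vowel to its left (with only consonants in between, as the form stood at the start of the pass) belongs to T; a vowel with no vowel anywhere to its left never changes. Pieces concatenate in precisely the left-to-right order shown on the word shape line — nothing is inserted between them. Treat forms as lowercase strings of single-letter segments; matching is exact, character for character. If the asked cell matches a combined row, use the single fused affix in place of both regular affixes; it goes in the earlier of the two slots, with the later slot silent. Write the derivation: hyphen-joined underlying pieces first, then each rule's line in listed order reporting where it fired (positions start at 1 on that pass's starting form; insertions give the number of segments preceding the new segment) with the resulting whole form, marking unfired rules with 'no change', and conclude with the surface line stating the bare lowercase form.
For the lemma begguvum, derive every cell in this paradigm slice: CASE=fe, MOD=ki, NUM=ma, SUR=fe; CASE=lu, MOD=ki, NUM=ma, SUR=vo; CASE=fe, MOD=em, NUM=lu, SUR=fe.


cell CASE=fe, MOD=ki, NUM=ma, SUR=fe:
underlying: begguvum-ot-zof-za-rir
1. f -> v, k -> g, p -> b, t -> d / V _ V: no change
2. e -> o, i -> u / B C0 _: fires at position(s) 17: begguvumotzofzarur
surface: begguvumotzofzarur

cell CASE=lu, MOD=ki, NUM=ma, SUR=vo:
underlying: begguvum-dem-zof-p-rir
1. f -> v, k -> g, p -> b, t -> d / V _ V: no change
2. e -> o, i -> u / B C0 _: fires at position(s) 10, 17: begguvumdomzofprur
surface: begguvumdomzofprur

cell CASE=fe, MOD=em, NUM=lu, SUR=fe:
underlying: begguvum-ot-i-za-gt
1. f -> v, k -> g, p -> b, t -> d / V _ V: fires at position(s) 10: begguvumodizagt
2. e -> o, i -> u / B C0 _: fires at position(s) 11: begguvumoduzagt
surface: begguvumoduzagt


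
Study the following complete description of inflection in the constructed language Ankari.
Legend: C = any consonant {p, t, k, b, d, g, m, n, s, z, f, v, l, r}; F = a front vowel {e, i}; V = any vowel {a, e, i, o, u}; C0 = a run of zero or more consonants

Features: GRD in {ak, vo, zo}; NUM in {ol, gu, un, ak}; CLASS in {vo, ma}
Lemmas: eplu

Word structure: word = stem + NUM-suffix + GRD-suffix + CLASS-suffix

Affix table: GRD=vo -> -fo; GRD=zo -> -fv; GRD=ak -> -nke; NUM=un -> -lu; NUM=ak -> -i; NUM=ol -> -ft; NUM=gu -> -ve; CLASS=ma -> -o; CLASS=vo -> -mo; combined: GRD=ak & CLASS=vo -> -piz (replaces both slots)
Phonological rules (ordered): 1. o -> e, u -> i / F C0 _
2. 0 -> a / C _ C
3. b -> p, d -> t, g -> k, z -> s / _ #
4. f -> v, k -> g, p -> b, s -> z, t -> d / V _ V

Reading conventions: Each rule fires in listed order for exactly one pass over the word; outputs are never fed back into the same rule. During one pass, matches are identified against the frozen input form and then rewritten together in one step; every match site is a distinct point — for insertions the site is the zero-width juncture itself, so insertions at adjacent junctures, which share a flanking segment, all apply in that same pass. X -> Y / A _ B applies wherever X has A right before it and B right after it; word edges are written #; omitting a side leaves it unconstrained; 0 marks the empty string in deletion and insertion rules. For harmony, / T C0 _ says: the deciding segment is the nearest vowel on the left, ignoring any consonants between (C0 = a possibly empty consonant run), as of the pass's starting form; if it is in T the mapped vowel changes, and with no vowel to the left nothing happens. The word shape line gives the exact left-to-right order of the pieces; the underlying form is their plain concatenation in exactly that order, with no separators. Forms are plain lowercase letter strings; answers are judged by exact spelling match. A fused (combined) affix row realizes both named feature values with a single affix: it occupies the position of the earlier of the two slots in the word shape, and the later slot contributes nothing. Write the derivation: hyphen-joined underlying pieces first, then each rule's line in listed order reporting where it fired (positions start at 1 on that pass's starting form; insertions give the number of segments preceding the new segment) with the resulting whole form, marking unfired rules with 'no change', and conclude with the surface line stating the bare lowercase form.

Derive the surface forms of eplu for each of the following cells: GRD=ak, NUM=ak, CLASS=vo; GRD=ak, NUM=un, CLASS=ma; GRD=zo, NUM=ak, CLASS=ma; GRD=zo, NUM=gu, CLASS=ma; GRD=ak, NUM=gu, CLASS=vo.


cell GRD=ak, NUM=ak, CLASS=vo:
underlying: eplu-i-piz
1. o -> e, u -> i / F C0 _: fires at position(s) 4: epliipiz
2. 0 -> a / C _ C: inserts after position(s) 2: epaliipiz
3. b -> p, d -> t, g -> k, z -> s / _ #: fires at position(s) 9: epaliipis
4. f -> v, k -> g, p -> b, s -> z, t -> d / V _ V: fires at position(s) 2, 7: ebaliibis
surface: ebaliibis

cell GRD=ak, NUM=un, CLASS=ma:
underlying: eplu-lu-nke-o
1. o -> e, u -> i / F C0 _: fires at position(s) 4, 10: eplilunkee
2. 0 -> a / C _ C: inserts after position(s) 2, 7: epalilunakee
3. b -> p, d -> t, g -> k, z -> s / _ #: no change
4. f -> v, k -> g, p -> b, s -> z, t -> d / V _ V: fires at position(s) 2, 10: ebalilunagee
surface: ebalilunagee

cell GRD=zo, NUM=ak, CLASS=ma:
underlying: eplu-i-fv-o
1. o -> e, u -> i / F C0 _: fires at position(s) 4, 8: epliifve
2. 0 -> a / C _ C: inserts after position(s) 2, 6: epaliifave
3. b -> p, d -> t, g -> k, z -> s / _ #: no change
4. f -> v, k -> g, p -> b, s -> z, t -> d / V _ V: fires at position(s) 2, 7: ebaliivave
surface: ebaliivave

cell GRD=zo, NUM=gu, CLASS=ma:
underlying: eplu-ve-fv-o
1. o -> e, u -> i / F C0 _: fires at position(s) 4, 9: eplivefve
2. 0 -> a / C _ C: inserts after position(s) 2, 7: epalivefave
3. b -> p, d -> t, g -> k, z -> s / _ #: no change
4. f -> v, k -> g, p -> b, s -> z, t -> d / V _ V: fires at position(s) 2, 8: ebalivevave
surface: ebalivevave

cell GRD=ak, NUM=gu, CLASS=vo:
underlying: eplu-ve-piz
1. o -> e, u -> i / F C0 _: fires at position(s) 4: eplivepiz
2. 0 -> a / C _ C: inserts after position(s) 2: epalivepiz
3. b -> p, d -> t, g -> k, z -> s / _ #: fires at position(s) 10: epalivepis
4. f -> v, k -> g, p -> b, s -> z, t -> d / V _ V: fires at position(s) 2, 8: ebalivebis
surface: ebalivebis


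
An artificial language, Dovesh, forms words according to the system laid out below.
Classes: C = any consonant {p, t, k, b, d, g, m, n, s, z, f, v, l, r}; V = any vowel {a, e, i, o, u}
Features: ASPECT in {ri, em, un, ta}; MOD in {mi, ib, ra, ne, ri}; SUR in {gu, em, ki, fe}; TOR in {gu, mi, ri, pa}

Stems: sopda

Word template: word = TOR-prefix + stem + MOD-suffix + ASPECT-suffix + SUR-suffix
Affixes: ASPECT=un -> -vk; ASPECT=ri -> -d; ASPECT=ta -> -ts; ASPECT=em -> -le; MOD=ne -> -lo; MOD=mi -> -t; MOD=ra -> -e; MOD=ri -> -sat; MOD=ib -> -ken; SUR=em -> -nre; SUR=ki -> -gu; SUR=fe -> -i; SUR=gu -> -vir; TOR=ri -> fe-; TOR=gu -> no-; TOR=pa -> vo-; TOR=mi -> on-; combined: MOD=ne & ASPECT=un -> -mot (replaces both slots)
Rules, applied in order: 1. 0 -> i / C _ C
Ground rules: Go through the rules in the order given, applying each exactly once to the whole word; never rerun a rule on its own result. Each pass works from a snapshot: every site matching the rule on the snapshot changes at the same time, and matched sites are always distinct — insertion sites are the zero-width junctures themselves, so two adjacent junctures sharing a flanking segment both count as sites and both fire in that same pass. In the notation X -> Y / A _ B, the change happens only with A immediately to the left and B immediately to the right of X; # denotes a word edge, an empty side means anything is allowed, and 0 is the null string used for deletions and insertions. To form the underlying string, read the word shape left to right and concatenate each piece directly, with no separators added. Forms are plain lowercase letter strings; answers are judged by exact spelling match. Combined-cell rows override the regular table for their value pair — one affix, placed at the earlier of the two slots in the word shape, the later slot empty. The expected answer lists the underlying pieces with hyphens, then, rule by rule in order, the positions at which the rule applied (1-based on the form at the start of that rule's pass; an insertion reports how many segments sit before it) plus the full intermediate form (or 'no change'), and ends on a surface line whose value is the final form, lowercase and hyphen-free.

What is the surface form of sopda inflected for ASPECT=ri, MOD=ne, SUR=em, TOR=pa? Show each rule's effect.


underlying: vo-sopda-lo-d-nre
1. 0 -> i / C _ C: inserts after position(s) 5, 10, 11: vosopidalodinire
surface: vosopidalodinire


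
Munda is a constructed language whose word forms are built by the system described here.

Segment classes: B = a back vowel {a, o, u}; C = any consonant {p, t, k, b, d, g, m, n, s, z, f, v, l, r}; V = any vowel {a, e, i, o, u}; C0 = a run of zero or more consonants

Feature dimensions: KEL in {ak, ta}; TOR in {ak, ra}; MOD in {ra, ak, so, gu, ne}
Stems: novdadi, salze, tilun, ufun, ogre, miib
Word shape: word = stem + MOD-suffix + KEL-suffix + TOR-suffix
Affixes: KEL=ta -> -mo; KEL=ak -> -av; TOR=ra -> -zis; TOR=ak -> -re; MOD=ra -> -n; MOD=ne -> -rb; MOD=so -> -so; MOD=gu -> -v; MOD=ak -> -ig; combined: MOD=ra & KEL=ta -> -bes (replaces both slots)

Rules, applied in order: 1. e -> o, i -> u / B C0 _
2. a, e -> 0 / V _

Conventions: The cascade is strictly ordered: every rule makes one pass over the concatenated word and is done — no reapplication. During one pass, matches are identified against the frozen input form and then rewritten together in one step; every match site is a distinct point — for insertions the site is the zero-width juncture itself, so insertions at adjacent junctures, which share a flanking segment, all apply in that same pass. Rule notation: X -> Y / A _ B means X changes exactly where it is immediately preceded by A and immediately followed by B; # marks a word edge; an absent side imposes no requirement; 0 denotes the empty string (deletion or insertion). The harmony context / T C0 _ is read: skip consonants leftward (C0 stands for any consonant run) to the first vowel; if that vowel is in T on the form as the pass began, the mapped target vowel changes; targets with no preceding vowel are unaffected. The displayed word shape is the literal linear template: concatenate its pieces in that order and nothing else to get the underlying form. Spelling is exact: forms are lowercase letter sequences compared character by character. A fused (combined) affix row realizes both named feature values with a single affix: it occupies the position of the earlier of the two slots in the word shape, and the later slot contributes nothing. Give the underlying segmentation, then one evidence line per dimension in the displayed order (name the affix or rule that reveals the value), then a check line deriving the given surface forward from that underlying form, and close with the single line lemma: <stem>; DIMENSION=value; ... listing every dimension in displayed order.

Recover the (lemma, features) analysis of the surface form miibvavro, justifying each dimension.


underlying: miib-v-av-re
KEL=ak - signalled by the affix -av
TOR=ak - signalled by the affix -re
MOD=gu - signalled by the affix -v
check: miibvavre -> miibvavro -> miibvavro
lemma: miib; KEL=ak; TOR=ak; MOD=gu


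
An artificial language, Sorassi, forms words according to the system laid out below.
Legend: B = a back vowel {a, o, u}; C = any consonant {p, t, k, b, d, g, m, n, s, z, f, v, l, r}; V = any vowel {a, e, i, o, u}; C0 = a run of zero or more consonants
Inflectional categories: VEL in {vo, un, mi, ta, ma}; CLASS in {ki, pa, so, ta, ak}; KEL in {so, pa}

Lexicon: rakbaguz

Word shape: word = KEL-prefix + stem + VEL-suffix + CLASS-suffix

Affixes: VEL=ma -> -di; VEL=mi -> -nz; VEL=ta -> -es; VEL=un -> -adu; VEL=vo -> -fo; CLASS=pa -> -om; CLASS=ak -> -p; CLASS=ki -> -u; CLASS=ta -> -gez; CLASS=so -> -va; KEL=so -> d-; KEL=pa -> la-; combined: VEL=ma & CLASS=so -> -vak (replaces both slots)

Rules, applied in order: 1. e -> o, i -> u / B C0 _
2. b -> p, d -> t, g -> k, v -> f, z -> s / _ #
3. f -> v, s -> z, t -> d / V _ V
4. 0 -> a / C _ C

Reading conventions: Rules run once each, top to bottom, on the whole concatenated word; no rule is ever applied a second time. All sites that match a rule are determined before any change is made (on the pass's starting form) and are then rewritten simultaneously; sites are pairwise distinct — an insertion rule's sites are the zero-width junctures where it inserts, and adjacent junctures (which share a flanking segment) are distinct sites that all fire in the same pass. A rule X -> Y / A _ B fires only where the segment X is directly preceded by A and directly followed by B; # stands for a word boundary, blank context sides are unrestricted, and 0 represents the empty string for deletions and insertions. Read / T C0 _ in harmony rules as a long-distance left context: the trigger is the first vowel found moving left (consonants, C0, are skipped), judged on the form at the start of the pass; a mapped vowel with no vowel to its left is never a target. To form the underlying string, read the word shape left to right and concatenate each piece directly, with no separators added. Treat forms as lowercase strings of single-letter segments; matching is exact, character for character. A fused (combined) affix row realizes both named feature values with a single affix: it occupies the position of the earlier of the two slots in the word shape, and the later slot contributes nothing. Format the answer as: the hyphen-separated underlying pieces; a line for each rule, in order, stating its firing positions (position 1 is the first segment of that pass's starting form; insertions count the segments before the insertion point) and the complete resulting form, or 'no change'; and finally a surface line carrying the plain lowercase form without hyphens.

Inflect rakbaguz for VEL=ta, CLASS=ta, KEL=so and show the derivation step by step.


underlying: d-rakbaguz-es-gez
1. e -> o, i -> u / B C0 _: fires at position(s) 10: drakbaguzosgez
2. b -> p, d -> t, g -> k, v -> f, z -> s / _ #: fires at position(s) 14: drakbaguzosges
3. f -> v, s -> z, t -> d / V _ V: no change
4. 0 -> a / C _ C: inserts after position(s) 1, 4, 11: darakabaguzosages
surface: darakabaguzosages


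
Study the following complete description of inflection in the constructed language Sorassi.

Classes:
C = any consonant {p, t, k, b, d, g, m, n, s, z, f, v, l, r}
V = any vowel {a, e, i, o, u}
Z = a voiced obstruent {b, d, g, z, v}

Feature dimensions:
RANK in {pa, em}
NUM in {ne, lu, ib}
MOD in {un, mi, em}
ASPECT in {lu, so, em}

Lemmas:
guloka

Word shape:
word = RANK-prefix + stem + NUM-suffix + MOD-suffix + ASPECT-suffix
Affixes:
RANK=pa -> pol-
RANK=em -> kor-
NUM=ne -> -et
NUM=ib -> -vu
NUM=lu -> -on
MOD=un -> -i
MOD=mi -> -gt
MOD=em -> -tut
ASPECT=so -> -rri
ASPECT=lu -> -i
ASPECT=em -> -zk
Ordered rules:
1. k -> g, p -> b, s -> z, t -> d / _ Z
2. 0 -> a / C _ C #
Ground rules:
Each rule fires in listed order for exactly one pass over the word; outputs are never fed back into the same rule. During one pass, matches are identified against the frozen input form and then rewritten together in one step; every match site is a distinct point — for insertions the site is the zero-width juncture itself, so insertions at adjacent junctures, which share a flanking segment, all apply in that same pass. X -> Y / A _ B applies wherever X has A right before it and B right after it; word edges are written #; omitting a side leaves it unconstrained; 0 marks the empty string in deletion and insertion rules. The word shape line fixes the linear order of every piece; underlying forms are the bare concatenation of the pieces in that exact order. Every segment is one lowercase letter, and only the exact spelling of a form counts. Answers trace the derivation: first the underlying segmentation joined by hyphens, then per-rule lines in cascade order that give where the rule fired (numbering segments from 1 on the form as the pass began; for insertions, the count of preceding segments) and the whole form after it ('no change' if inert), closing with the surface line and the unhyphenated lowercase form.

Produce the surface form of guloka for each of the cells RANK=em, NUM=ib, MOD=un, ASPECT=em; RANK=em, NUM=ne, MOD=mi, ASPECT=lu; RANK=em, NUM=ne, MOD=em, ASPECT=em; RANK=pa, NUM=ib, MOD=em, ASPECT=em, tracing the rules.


cell RANK=em, NUM=ib, MOD=un, ASPECT=em:
underlying: kor-guloka-vu-i-zk
1. k -> g, p -> b, s -> z, t -> d / _ Z: no change
2. 0 -> a / C _ C #: inserts after position(s) 13: korgulokavuizak
surface: korgulokavuizak

cell RANK=em, NUM=ne, MOD=mi, ASPECT=lu:
underlying: kor-guloka-et-gt-i
1. k -> g, p -> b, s -> z, t -> d / _ Z: fires at position(s) 11: korgulokaedgti
2. 0 -> a / C _ C #: no change
surface: korgulokaedgti

cell RANK=em, NUM=ne, MOD=em, ASPECT=em:
underlying: kor-guloka-et-tut-zk
1. k -> g, p -> b, s -> z, t -> d / _ Z: fires at position(s) 14: korgulokaettudzk
2. 0 -> a / C _ C #: inserts after position(s) 15: korgulokaettudzak
surface: korgulokaettudzak

cell RANK=pa, NUM=ib, MOD=em, ASPECT=em:
underlying: pol-guloka-vu-tut-zk
1. k -> g, p -> b, s -> z, t -> d / _ Z: fires at position(s) 14: polgulokavutudzk
2. 0 -> a / C _ C #: inserts after position(s) 15: polgulokavutudzak
surface: polgulokavutudzak
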